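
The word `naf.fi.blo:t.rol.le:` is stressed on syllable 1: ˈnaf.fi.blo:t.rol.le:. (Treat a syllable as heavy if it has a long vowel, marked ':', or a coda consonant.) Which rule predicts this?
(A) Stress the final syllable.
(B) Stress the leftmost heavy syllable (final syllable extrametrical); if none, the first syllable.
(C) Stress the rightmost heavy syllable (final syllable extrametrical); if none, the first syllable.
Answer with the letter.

Rule A → syllable 5 (observed: 1).
Rule B → syllable 1 ✓.
Rule C → syllable 4 (observed: 1).

B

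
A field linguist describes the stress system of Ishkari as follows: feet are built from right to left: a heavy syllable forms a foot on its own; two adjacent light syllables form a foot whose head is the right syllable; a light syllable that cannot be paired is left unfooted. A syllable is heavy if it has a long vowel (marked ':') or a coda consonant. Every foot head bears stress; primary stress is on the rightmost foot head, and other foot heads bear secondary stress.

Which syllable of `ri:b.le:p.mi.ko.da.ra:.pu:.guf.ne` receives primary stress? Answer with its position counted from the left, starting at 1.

8

Weights: 1 ri:b H, 2 le:p H, 3 mi L, 4 ko L, 5 da L, 6 ra: H, 7 pu: H, 8 guf H, 9 ne L.
Parse right to left (heavy = foot alone; LL = one foot; stranded L unfooted): (ˈri:b) (ˈle:p) mi (ko.ˈda) (ˈra:) (ˈpu:) (ˈguf) ne.
Foot heads: 1, 2, 5, 6, 7, 8.
Primary stress on the rightmost head = syllable 8.
Primary stress: syllable 8 → ri:b.le:p.mi.ko.da.ra:.pu:.ˈguf.ne.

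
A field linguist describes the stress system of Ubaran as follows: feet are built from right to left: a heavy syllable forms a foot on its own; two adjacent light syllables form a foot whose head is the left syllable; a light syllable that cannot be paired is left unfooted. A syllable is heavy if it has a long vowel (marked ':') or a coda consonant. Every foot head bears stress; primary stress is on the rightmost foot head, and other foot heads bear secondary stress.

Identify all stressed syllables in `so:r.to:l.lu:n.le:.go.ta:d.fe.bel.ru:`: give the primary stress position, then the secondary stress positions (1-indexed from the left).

Weights: 1 so:r H, 2 to:l H, 3 lu:n H, 4 le: H, 5 go L, 6 ta:d H, 7 fe L, 8 bel H, 9 ru: H.
Parse right to left (heavy = foot alone; LL = one foot; stranded L unfooted): (ˈso:r) (ˈto:l) (ˈlu:n) (ˈle:) go (ˈta:d) fe (ˈbel) (ˈru:).
Foot heads: 1, 2, 3, 4, 6, 8, 9.
Primary stress on the rightmost head = syllable 9.
Secondary stress on 1, 2, 3, 4, 6, 8: ˌso:r.ˌto:l.ˌlu:n.ˌle:.go.ˌta:d.fe.ˌbel.ˈru:.

primary 9, secondary 1, 2, 3, 4, 6, 8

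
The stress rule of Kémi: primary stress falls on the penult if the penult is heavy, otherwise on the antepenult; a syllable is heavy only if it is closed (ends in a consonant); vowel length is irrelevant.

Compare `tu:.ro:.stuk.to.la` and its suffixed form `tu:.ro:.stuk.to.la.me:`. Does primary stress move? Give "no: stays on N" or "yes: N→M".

Base `tu:.ro:.stuk.to.la` (5 syllables):
  Weights: 3 stuk H, 4 to L, 5 la L.
  The penult (syllable 4, to) is light, so stress falls on the antepenult (syllable 3, stuk).
  → primary stress on syllable 3.
Suffixed `tu:.ro:.stuk.to.la.me:` (6 syllables):
  Weights: 4 to L, 5 la L, 6 me: L.
  The penult (syllable 5, la) is light, so stress falls on the antepenult (syllable 4, to).
  → primary stress on syllable 4.

yes: 3→4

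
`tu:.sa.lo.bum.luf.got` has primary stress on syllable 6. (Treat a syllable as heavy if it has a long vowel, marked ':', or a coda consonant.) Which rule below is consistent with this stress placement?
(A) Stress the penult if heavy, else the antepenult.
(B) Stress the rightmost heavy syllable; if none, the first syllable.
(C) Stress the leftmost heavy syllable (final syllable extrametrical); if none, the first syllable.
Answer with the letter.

B

Rule A → syllable 5 (observed: 6).
Rule B → syllable 6 ✓.
Rule C → syllable 1 (observed: 6).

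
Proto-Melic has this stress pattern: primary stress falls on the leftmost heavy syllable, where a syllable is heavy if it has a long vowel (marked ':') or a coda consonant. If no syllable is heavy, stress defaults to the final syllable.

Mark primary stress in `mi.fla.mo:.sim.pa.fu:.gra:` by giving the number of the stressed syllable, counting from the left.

3

Weights: 1 mi L, 2 fla L, 3 mo: H, 4 sim H, 5 pa L, 6 fu: H, 7 gra: H.
Heavy syllables in the domain: 3, 4, 6, 7. The leftmost is syllable 3 (mo:).
Primary stress: syllable 3 → mi.fla.ˈmo:.sim.pa.fu:.gra:.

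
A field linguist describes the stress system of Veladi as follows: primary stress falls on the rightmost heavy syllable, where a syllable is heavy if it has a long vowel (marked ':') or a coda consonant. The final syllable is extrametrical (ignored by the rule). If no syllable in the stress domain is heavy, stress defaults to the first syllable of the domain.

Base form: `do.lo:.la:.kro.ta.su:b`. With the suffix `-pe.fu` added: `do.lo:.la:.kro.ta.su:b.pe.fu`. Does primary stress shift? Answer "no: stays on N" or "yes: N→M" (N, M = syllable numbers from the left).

Base `do.lo:.la:.kro.ta.su:b` (6 syllables):
  The final syllable (6, su:b) is extrametrical; the stress domain is syllables 1–5.
  Weights: 1 do L, 2 lo: H, 3 la: H, 4 kro L, 5 ta L.
  Heavy syllables in the domain: 2, 3. The rightmost is syllable 3 (la:).
  → primary stress on syllable 3.
Suffixed `do.lo:.la:.kro.ta.su:b.pe.fu` (8 syllables):
  The final syllable (8, fu) is extrametrical; the stress domain is syllables 1–7.
  Weights: 1 do L, 2 lo: H, 3 la: H, 4 kro L, 5 ta L, 6 su:b H, 7 pe L.
  Heavy syllables in the domain: 2, 3, 6. The rightmost is syllable 6 (su:b).
  → primary stress on syllable 6.

yes: 3→6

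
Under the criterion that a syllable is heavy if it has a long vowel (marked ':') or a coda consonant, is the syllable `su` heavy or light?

light

`su`: short vowel, open (no coda). Short vowel, open → light.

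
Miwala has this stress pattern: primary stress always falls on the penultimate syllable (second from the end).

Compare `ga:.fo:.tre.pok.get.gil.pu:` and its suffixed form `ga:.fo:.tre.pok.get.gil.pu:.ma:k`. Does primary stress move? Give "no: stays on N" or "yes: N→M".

Base `ga:.fo:.tre.pok.get.gil.pu:` (7 syllables):
  The word has 7 syllables; the penultimate syllable (second from the end) is syllable 6 (gil).
  → primary stress on syllable 6.
Suffixed `ga:.fo:.tre.pok.get.gil.pu:.ma:k` (8 syllables):
  The word has 8 syllables; the penultimate syllable (second from the end) is syllable 7 (pu:).
  → primary stress on syllable 7.

yes: 6→7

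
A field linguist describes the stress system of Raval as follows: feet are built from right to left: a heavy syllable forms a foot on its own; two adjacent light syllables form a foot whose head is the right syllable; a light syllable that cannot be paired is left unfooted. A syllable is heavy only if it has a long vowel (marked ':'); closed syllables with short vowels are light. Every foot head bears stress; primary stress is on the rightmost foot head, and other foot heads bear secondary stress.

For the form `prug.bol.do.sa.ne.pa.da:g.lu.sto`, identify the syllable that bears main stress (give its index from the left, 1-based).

9

Weights: 1 prug L, 2 bol L, 3 do L, 4 sa L, 5 ne L, 6 pa L, 7 da:g H, 8 lu L, 9 sto L.
Parse right to left (heavy = foot alone; LL = one foot; stranded L unfooted): (prug.ˈbol) (do.ˈsa) (ne.ˈpa) (ˈda:g) (lu.ˈsto).
Foot heads: 2, 4, 6, 7, 9.
Primary stress on the rightmost head = syllable 9.
Primary stress: syllable 9 → prug.bol.do.sa.ne.pa.da:g.lu.ˈsto.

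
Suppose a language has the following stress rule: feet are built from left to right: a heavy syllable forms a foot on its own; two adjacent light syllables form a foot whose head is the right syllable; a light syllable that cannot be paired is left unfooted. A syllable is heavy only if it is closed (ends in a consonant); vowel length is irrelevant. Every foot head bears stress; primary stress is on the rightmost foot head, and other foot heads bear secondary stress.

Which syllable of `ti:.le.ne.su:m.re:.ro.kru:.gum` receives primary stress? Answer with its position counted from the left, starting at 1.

8

Weights: 1 ti: L, 2 le L, 3 ne L, 4 su:m H, 5 re: L, 6 ro L, 7 kru: L, 8 gum H.
Parse left to right (heavy = foot alone; LL = one foot; stranded L unfooted): (ti:.ˈle) ne (ˈsu:m) (re:.ˈro) kru: (ˈgum).
Foot heads: 2, 4, 6, 8.
Primary stress on the rightmost head = syllable 8.
Primary stress: syllable 8 → ti:.le.ne.su:m.re:.ro.kru:.ˈgum.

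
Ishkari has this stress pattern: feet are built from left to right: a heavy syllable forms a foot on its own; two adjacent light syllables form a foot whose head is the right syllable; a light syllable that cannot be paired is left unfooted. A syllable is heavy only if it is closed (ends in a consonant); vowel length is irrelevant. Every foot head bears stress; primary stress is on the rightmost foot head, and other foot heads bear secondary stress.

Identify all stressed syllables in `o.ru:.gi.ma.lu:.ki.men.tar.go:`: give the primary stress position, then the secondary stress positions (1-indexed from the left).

Weights: 1 o L, 2 ru: L, 3 gi L, 4 ma L, 5 lu: L, 6 ki L, 7 men H, 8 tar H, 9 go: L.
Parse left to right (heavy = foot alone; LL = one foot; stranded L unfooted): (o.ˈru:) (gi.ˈma) (lu:.ˈki) (ˈmen) (ˈtar) go:.
Foot heads: 2, 4, 6, 7, 8.
Primary stress on the rightmost head = syllable 8.
Secondary stress on 2, 4, 6, 7: o.ˌru:.gi.ˌma.lu:.ˌki.ˌmen.ˈtar.go:.

primary 8, secondary 2, 4, 6, 7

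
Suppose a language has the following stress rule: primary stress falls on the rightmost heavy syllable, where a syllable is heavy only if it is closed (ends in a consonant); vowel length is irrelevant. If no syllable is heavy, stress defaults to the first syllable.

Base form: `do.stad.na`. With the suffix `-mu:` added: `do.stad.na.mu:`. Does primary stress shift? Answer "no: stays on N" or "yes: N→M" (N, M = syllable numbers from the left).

no: stays on 2

Base `do.stad.na` (3 syllables):
  Weights: 1 do L, 2 stad H, 3 na L.
  Heavy syllables in the domain: 2. The rightmost is syllable 2 (stad).
  → primary stress on syllable 2.
Suffixed `do.stad.na.mu:` (4 syllables):
  Weights: 1 do L, 2 stad H, 3 na L, 4 mu: L.
  Heavy syllables in the domain: 2. The rightmost is syllable 2 (stad).
  → primary stress on syllable 2.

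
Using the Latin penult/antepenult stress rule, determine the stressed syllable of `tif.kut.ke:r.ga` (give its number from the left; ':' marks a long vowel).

3

Classical Latin: stress the penult if heavy (long vowel or closed), else the antepenult.
Weights: 2 kut H, 3 ke:r H, 4 ga L.
The penult (syllable 3, ke:r) is heavy, so it takes stress.
Stress on syllable 3: tif.kut.ˈke:r.ga.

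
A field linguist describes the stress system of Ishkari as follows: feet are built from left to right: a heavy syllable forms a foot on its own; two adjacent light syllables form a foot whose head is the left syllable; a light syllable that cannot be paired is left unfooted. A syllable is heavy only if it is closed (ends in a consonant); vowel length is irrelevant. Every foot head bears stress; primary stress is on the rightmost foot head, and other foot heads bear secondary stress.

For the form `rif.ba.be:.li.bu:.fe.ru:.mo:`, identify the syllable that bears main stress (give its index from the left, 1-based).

6

Weights: 1 rif H, 2 ba L, 3 be: L, 4 li L, 5 bu: L, 6 fe L, 7 ru: L, 8 mo: L.
Parse left to right (heavy = foot alone; LL = one foot; stranded L unfooted): (ˈrif) (ˈba.be:) (ˈli.bu:) (ˈfe.ru:) mo:.
Foot heads: 1, 2, 4, 6.
Primary stress on the rightmost head = syllable 6.
Primary stress: syllable 6 → rif.ba.be:.li.bu:.ˈfe.ru:.mo:.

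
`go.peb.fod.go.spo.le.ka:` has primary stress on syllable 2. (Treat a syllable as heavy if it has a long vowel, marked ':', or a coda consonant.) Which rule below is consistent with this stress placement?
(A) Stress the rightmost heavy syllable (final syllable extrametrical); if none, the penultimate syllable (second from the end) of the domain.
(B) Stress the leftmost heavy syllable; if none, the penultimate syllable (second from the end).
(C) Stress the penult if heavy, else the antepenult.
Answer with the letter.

B

Rule A → syllable 3 (observed: 2).
Rule B → syllable 2 ✓.
Rule C → syllable 5 (observed: 2).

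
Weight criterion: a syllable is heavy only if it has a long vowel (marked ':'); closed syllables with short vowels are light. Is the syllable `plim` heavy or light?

light

`plim`: short vowel, closed (coda /m/). Short vowel → light.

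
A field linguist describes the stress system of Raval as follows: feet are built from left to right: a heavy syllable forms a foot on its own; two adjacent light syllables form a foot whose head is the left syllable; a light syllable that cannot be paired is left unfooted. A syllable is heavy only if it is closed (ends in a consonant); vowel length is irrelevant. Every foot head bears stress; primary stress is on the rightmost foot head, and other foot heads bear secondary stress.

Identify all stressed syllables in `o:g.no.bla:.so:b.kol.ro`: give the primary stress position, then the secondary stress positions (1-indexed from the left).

Weights: 1 o:g H, 2 no L, 3 bla: L, 4 so:b H, 5 kol H, 6 ro L.
Parse left to right (heavy = foot alone; LL = one foot; stranded L unfooted): (ˈo:g) (ˈno.bla:) (ˈso:b) (ˈkol) ro.
Foot heads: 1, 2, 4, 5.
Primary stress on the rightmost head = syllable 5.
Secondary stress on 1, 2, 4: ˌo:g.ˌno.bla:.ˌso:b.ˈkol.ro.

primary 5, secondary 1, 2, 4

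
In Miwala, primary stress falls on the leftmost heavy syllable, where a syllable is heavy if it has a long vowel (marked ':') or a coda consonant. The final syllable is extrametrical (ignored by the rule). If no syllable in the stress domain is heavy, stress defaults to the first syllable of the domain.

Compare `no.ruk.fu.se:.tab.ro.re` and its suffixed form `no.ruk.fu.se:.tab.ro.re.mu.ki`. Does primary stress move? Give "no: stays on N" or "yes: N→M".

Base `no.ruk.fu.se:.tab.ro.re` (7 syllables):
  The final syllable (7, re) is extrametrical; the stress domain is syllables 1–6.
  Weights: 1 no L, 2 ruk H, 3 fu L, 4 se: H, 5 tab H, 6 ro L.
  Heavy syllables in the domain: 2, 4, 5. The leftmost is syllable 2 (ruk).
  → primary stress on syllable 2.
Suffixed `no.ruk.fu.se:.tab.ro.re.mu.ki` (9 syllables):
  The final syllable (9, ki) is extrametrical; the stress domain is syllables 1–8.
  Weights: 1 no L, 2 ruk H, 3 fu L, 4 se: H, 5 tab H, 6 ro L, 7 re L, 8 mu L.
  Heavy syllables in the domain: 2, 4, 5. The leftmost is syllable 2 (ruk).
  → primary stress on syllable 2.

no: stays on 2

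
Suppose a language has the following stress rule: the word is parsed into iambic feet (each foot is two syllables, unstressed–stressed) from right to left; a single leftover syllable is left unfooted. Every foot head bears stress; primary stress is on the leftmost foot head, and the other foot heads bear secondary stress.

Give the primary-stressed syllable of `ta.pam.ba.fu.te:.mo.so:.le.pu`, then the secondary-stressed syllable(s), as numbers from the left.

Parse right to left into iambic (σˈσ) feet: ta (pam.ˈba) (fu.ˈte:) (mo.ˈso:) (le.ˈpu). Syllable 1 is left unfooted.
Foot heads (stressed positions): 3, 5, 7, 9.
End Rule Leftmost: primary stress on the leftmost head = syllable 3.
Secondary stress on 5, 7, 9: ta.pam.ˈba.fu.ˌte:.mo.ˌso:.le.ˌpu.

primary 3, secondary 5, 7, 9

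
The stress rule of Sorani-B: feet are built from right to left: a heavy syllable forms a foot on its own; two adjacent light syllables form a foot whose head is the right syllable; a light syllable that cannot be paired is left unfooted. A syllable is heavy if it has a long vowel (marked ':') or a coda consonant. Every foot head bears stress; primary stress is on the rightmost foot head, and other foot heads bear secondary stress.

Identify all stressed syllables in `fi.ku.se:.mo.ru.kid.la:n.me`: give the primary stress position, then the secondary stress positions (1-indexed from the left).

primary 7, secondary 2, 3, 5, 6

Weights: 1 fi L, 2 ku L, 3 se: H, 4 mo L, 5 ru L, 6 kid H, 7 la:n H, 8 me L.
Parse right to left (heavy = foot alone; LL = one foot; stranded L unfooted): (fi.ˈku) (ˈse:) (mo.ˈru) (ˈkid) (ˈla:n) me.
Foot heads: 2, 3, 5, 6, 7.
Primary stress on the rightmost head = syllable 7.
Secondary stress on 2, 3, 5, 6: fi.ˌku.ˌse:.mo.ˌru.ˌkid.ˈla:n.me.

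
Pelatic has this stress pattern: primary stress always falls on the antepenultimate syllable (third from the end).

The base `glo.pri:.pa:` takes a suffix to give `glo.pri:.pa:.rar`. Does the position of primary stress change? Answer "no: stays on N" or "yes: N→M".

Base `glo.pri:.pa:` (3 syllables):
  The word has 3 syllables; the antepenultimate syllable (third from the end) is syllable 1 (glo).
  → primary stress on syllable 1.
Suffixed `glo.pri:.pa:.rar` (4 syllables):
  The word has 4 syllables; the antepenultimate syllable (third from the end) is syllable 2 (pri:).
  → primary stress on syllable 2.

yes: 1→2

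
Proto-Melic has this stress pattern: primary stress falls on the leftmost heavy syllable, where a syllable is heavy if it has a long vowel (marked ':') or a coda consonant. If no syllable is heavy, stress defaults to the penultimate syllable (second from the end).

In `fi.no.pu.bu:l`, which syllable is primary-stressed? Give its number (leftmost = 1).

4

Weights: 1 fi L, 2 no L, 3 pu L, 4 bu:l H.
Heavy syllables in the domain: 4. The leftmost is syllable 4 (bu:l).
Primary stress: syllable 4 → fi.no.pu.ˈbu:l.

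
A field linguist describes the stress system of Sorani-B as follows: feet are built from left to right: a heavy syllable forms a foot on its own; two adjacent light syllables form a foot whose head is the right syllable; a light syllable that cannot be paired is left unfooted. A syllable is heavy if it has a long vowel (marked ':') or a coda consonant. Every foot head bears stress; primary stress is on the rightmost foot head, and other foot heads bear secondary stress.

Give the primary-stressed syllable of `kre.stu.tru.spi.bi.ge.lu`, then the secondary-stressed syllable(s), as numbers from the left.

Weights: 1 kre L, 2 stu L, 3 tru L, 4 spi L, 5 bi L, 6 ge L, 7 lu L.
Parse left to right (heavy = foot alone; LL = one foot; stranded L unfooted): (kre.ˈstu) (tru.ˈspi) (bi.ˈge) lu.
Foot heads: 2, 4, 6.
Primary stress on the rightmost head = syllable 6.
Secondary stress on 2, 4: kre.ˌstu.tru.ˌspi.bi.ˈge.lu.

primary 6, secondary 2, 4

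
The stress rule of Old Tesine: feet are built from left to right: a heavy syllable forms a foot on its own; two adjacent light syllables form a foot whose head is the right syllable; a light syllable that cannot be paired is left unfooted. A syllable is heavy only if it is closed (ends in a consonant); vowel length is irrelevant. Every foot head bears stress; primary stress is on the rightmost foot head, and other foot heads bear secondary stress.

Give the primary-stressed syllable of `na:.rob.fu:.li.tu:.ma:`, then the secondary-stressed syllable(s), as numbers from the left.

primary 6, secondary 2, 4

Weights: 1 na: L, 2 rob H, 3 fu: L, 4 li L, 5 tu: L, 6 ma: L.
Parse left to right (heavy = foot alone; LL = one foot; stranded L unfooted): na: (ˈrob) (fu:.ˈli) (tu:.ˈma:).
Foot heads: 2, 4, 6.
Primary stress on the rightmost head = syllable 6.
Secondary stress on 2, 4: na:.ˌrob.fu:.ˌli.tu:.ˈma:.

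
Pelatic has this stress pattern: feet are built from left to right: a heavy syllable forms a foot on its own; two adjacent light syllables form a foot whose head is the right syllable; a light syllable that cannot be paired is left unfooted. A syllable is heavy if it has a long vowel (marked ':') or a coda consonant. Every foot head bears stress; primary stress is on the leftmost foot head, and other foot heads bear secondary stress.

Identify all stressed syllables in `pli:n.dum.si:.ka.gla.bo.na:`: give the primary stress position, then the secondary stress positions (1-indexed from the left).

primary 1, secondary 2, 3, 5, 7

Weights: 1 pli:n H, 2 dum H, 3 si: H, 4 ka L, 5 gla L, 6 bo L, 7 na: H.
Parse left to right (heavy = foot alone; LL = one foot; stranded L unfooted): (ˈpli:n) (ˈdum) (ˈsi:) (ka.ˈgla) bo (ˈna:).
Foot heads: 1, 2, 3, 5, 7.
Primary stress on the leftmost head = syllable 1.
Secondary stress on 2, 3, 5, 7: ˈpli:n.ˌdum.ˌsi:.ka.ˌgla.bo.ˌna:.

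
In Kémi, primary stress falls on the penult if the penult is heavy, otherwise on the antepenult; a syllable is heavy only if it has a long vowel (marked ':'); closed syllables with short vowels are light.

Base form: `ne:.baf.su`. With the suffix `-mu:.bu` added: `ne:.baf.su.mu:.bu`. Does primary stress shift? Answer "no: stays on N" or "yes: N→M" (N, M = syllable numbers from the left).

Base `ne:.baf.su` (3 syllables):
  Weights: 1 ne: H, 2 baf L, 3 su L.
  The penult (syllable 2, baf) is light, so stress falls on the antepenult (syllable 1, ne:).
  → primary stress on syllable 1.
Suffixed `ne:.baf.su.mu:.bu` (5 syllables):
  Weights: 3 su L, 4 mu: H, 5 bu L.
  The penult (syllable 4, mu:) is heavy, so it takes stress.
  → primary stress on syllable 4.

yes: 1→4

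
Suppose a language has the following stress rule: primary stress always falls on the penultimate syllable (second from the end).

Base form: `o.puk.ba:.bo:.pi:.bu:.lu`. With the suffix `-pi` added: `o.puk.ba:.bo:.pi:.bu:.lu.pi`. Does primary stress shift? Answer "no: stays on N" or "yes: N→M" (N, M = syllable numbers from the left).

Base `o.puk.ba:.bo:.pi:.bu:.lu` (7 syllables):
  The word has 7 syllables; the penultimate syllable (second from the end) is syllable 6 (bu:).
  → primary stress on syllable 6.
Suffixed `o.puk.ba:.bo:.pi:.bu:.lu.pi` (8 syllables):
  The word has 8 syllables; the penultimate syllable (second from the end) is syllable 7 (lu).
  → primary stress on syllable 7.

yes: 6→7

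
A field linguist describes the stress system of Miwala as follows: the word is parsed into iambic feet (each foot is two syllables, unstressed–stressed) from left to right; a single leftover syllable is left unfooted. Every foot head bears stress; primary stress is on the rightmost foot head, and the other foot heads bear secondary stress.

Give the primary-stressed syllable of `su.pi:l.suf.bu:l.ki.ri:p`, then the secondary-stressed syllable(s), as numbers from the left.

Parse left to right into iambic (σˈσ) feet: (su.ˈpi:l) (suf.ˈbu:l) (ki.ˈri:p).
Foot heads (stressed positions): 2, 4, 6.
End Rule Rightmost: primary stress on the rightmost head = syllable 6.
Secondary stress on 2, 4: su.ˌpi:l.suf.ˌbu:l.ki.ˈri:p.

primary 6, secondary 2, 4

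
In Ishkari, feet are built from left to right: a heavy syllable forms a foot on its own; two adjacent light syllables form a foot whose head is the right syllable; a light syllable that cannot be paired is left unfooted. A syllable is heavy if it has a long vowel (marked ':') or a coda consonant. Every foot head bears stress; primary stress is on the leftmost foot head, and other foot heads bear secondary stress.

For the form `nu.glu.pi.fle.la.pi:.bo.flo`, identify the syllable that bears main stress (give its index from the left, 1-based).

2

Weights: 1 nu L, 2 glu L, 3 pi L, 4 fle L, 5 la L, 6 pi: H, 7 bo L, 8 flo L.
Parse left to right (heavy = foot alone; LL = one foot; stranded L unfooted): (nu.ˈglu) (pi.ˈfle) la (ˈpi:) (bo.ˈflo).
Foot heads: 2, 4, 6, 8.
Primary stress on the leftmost head = syllable 2.
Primary stress: syllable 2 → nu.ˈglu.pi.fle.la.pi:.bo.flo.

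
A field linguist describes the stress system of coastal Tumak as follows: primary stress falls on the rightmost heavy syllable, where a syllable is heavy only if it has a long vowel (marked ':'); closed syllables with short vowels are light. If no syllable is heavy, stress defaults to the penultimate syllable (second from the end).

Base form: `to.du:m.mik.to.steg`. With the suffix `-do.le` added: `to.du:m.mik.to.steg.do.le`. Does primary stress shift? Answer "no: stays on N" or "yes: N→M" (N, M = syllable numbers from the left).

no: stays on 2

Base `to.du:m.mik.to.steg` (5 syllables):
  Weights: 1 to L, 2 du:m H, 3 mik L, 4 to L, 5 steg L.
  Heavy syllables in the domain: 2. The rightmost is syllable 2 (du:m).
  → primary stress on syllable 2.
Suffixed `to.du:m.mik.to.steg.do.le` (7 syllables):
  Weights: 1 to L, 2 du:m H, 3 mik L, 4 to L, 5 steg L, 6 do L, 7 le L.
  Heavy syllables in the domain: 2. The rightmost is syllable 2 (du:m).
  → primary stress on syllable 2.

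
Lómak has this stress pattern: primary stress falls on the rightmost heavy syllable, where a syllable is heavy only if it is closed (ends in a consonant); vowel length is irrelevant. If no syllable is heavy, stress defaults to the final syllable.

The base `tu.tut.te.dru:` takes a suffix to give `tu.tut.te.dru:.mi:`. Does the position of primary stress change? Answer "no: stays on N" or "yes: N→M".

Base `tu.tut.te.dru:` (4 syllables):
  Weights: 1 tu L, 2 tut H, 3 te L, 4 dru: L.
  Heavy syllables in the domain: 2. The rightmost is syllable 2 (tut).
  → primary stress on syllable 2.
Suffixed `tu.tut.te.dru:.mi:` (5 syllables):
  Weights: 1 tu L, 2 tut H, 3 te L, 4 dru: L, 5 mi: L.
  Heavy syllables in the domain: 2. The rightmost is syllable 2 (tut).
  → primary stress on syllable 2.

no: stays on 2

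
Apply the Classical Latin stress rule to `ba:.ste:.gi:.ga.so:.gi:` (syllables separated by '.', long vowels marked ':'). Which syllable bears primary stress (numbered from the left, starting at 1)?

5

Classical Latin: stress the penult if heavy (long vowel or closed), else the antepenult.
Weights: 4 ga L, 5 so: H, 6 gi: H.
The penult (syllable 5, so:) is heavy, so it takes stress.
Stress on syllable 5: ba:.ste:.gi:.ga.ˈso:.gi:.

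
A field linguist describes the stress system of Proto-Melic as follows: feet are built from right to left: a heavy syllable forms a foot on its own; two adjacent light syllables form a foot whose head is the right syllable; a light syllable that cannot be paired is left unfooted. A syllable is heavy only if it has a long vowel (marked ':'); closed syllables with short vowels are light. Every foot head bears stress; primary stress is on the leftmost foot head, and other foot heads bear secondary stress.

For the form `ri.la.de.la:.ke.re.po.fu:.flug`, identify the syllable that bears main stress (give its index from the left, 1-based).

Weights: 1 ri L, 2 la L, 3 de L, 4 la: H, 5 ke L, 6 re L, 7 po L, 8 fu: H, 9 flug L.
Parse right to left (heavy = foot alone; LL = one foot; stranded L unfooted): ri (la.ˈde) (ˈla:) ke (re.ˈpo) (ˈfu:) flug.
Foot heads: 3, 4, 7, 8.
Primary stress on the leftmost head = syllable 3.
Primary stress: syllable 3 → ri.la.ˈde.la:.ke.re.po.fu:.flug.

3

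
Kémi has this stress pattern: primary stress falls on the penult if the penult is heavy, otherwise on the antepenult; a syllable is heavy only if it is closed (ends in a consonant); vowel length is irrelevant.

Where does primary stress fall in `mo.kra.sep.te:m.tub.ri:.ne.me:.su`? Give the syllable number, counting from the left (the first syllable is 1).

Weights: 7 ne L, 8 me: L, 9 su L.
The penult (syllable 8, me:) is light, so stress falls on the antepenult (syllable 7, ne).
Primary stress: syllable 7 → mo.kra.sep.te:m.tub.ri:.ˈne.me:.su.

7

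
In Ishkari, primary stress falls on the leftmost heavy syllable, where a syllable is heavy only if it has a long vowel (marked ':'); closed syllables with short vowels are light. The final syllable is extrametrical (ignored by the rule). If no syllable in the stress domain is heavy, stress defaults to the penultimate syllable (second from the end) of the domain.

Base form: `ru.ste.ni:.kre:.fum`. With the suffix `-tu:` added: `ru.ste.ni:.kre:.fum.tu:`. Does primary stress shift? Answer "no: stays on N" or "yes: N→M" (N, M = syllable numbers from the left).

no: stays on 3

Base `ru.ste.ni:.kre:.fum` (5 syllables):
  The final syllable (5, fum) is extrametrical; the stress domain is syllables 1–4.
  Weights: 1 ru L, 2 ste L, 3 ni: H, 4 kre: H.
  Heavy syllables in the domain: 3, 4. The leftmost is syllable 3 (ni:).
  → primary stress on syllable 3.
Suffixed `ru.ste.ni:.kre:.fum.tu:` (6 syllables):
  The final syllable (6, tu:) is extrametrical; the stress domain is syllables 1–5.
  Weights: 1 ru L, 2 ste L, 3 ni: H, 4 kre: H, 5 fum L.
  Heavy syllables in the domain: 3, 4. The leftmost is syllable 3 (ni:).
  → primary stress on syllable 3.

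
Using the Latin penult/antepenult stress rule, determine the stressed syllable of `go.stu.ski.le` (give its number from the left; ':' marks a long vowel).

Classical Latin: stress the penult if heavy (long vowel or closed), else the antepenult.
Weights: 2 stu L, 3 ski L, 4 le L.
The penult (syllable 3, ski) is light, so stress falls on the antepenult (syllable 2, stu).
Stress on syllable 2: go.ˈstu.ski.le.

2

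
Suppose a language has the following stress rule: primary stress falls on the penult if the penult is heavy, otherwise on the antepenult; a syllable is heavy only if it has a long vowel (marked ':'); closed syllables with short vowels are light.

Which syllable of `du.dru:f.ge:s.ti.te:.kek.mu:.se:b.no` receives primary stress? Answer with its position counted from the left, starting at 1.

Weights: 7 mu: H, 8 se:b H, 9 no L.
The penult (syllable 8, se:b) is heavy, so it takes stress.
Primary stress: syllable 8 → du.dru:f.ge:s.ti.te:.kek.mu:.ˈse:b.no.

8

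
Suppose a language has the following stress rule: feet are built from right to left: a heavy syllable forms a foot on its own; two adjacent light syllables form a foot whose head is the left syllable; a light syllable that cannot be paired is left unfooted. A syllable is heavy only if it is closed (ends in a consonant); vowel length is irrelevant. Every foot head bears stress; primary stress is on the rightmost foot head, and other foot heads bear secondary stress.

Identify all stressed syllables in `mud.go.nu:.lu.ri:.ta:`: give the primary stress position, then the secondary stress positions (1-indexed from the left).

primary 5, secondary 1, 3

Weights: 1 mud H, 2 go L, 3 nu: L, 4 lu L, 5 ri: L, 6 ta: L.
Parse right to left (heavy = foot alone; LL = one foot; stranded L unfooted): (ˈmud) go (ˈnu:.lu) (ˈri:.ta:).
Foot heads: 1, 3, 5.
Primary stress on the rightmost head = syllable 5.
Secondary stress on 1, 3: ˌmud.go.ˌnu:.lu.ˈri:.ta:.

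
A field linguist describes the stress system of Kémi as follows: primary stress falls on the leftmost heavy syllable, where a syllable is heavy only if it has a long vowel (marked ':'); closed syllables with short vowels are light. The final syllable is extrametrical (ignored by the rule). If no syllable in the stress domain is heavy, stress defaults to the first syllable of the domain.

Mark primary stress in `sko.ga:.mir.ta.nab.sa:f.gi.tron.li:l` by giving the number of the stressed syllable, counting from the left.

The final syllable (9, li:l) is extrametrical; the stress domain is syllables 1–8.
Weights: 1 sko L, 2 ga: H, 3 mir L, 4 ta L, 5 nab L, 6 sa:f H, 7 gi L, 8 tron L.
Heavy syllables in the domain: 2, 6. The leftmost is syllable 2 (ga:).
Primary stress: syllable 2 → sko.ˈga:.mir.ta.nab.sa:f.gi.tron.li:l.

2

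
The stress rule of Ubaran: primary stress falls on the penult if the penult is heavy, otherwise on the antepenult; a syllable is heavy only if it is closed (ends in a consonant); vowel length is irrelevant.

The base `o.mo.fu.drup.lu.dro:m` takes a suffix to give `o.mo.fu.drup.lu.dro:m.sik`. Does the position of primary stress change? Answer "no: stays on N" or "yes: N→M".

Base `o.mo.fu.drup.lu.dro:m` (6 syllables):
  Weights: 4 drup H, 5 lu L, 6 dro:m H.
  The penult (syllable 5, lu) is light, so stress falls on the antepenult (syllable 4, drup).
  → primary stress on syllable 4.
Suffixed `o.mo.fu.drup.lu.dro:m.sik` (7 syllables):
  Weights: 5 lu L, 6 dro:m H, 7 sik H.
  The penult (syllable 6, dro:m) is heavy, so it takes stress.
  → primary stress on syllable 6.

yes: 4→6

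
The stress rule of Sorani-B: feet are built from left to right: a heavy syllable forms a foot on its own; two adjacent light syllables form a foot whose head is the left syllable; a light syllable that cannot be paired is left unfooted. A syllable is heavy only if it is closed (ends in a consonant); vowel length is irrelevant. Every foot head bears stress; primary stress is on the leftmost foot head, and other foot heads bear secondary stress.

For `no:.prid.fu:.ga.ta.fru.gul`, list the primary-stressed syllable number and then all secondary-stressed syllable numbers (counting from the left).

primary 2, secondary 3, 5, 7

Weights: 1 no: L, 2 prid H, 3 fu: L, 4 ga L, 5 ta L, 6 fru L, 7 gul H.
Parse left to right (heavy = foot alone; LL = one foot; stranded L unfooted): no: (ˈprid) (ˈfu:.ga) (ˈta.fru) (ˈgul).
Foot heads: 2, 3, 5, 7.
Primary stress on the leftmost head = syllable 2.
Secondary stress on 3, 5, 7: no:.ˈprid.ˌfu:.ga.ˌta.fru.ˌgul.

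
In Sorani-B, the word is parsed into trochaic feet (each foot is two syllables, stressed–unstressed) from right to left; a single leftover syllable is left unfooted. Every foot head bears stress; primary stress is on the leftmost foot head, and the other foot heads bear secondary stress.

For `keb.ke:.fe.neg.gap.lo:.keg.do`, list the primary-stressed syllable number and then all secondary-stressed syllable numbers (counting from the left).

primary 1, secondary 3, 5, 7

Parse right to left into trochaic (ˈσσ) feet: (ˈkeb.ke:) (ˈfe.neg) (ˈgap.lo:) (ˈkeg.do).
Foot heads (stressed positions): 1, 3, 5, 7.
End Rule Leftmost: primary stress on the leftmost head = syllable 1.
Secondary stress on 3, 5, 7: ˈkeb.ke:.ˌfe.neg.ˌgap.lo:.ˌkeg.do.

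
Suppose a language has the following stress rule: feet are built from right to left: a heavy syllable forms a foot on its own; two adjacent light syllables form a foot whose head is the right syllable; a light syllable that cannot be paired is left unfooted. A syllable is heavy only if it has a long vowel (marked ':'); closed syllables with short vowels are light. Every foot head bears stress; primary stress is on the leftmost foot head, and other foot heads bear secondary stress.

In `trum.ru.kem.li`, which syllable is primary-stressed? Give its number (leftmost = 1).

Weights: 1 trum L, 2 ru L, 3 kem L, 4 li L.
Parse right to left (heavy = foot alone; LL = one foot; stranded L unfooted): (trum.ˈru) (kem.ˈli).
Foot heads: 2, 4.
Primary stress on the leftmost head = syllable 2.
Primary stress: syllable 2 → trum.ˈru.kem.li.

2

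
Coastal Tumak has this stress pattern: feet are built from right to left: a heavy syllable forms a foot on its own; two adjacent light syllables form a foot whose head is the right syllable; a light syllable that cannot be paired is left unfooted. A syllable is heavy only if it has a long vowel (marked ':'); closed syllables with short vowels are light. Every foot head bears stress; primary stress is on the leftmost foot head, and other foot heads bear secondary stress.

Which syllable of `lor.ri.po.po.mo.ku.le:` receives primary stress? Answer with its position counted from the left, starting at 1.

2

Weights: 1 lor L, 2 ri L, 3 po L, 4 po L, 5 mo L, 6 ku L, 7 le: H.
Parse right to left (heavy = foot alone; LL = one foot; stranded L unfooted): (lor.ˈri) (po.ˈpo) (mo.ˈku) (ˈle:).
Foot heads: 2, 4, 6, 7.
Primary stress on the leftmost head = syllable 2.
Primary stress: syllable 2 → lor.ˈri.po.po.mo.ku.le:.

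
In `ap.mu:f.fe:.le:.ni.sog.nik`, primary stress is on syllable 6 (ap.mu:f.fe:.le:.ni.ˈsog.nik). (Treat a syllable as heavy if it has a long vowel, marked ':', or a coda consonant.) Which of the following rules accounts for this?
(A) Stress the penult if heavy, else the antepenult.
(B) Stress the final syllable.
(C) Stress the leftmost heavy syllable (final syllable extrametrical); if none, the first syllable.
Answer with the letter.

Rule A → syllable 6 ✓.
Rule B → syllable 7 (observed: 6).
Rule C → syllable 1 (observed: 6).

A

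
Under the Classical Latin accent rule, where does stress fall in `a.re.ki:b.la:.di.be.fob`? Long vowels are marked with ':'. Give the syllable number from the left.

5

Classical Latin: stress the penult if heavy (long vowel or closed), else the antepenult.
Weights: 5 di L, 6 be L, 7 fob H.
The penult (syllable 6, be) is light, so stress falls on the antepenult (syllable 5, di).
Stress on syllable 5: a.re.ki:b.la:.ˈdi.be.fob.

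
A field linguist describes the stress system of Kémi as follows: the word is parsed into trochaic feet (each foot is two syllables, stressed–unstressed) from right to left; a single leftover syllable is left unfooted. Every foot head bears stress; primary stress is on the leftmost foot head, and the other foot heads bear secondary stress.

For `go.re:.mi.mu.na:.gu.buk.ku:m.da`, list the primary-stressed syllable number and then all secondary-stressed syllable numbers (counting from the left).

primary 2, secondary 4, 6, 8

Parse right to left into trochaic (ˈσσ) feet: go (ˈre:.mi) (ˈmu.na:) (ˈgu.buk) (ˈku:m.da). Syllable 1 is left unfooted.
Foot heads (stressed positions): 2, 4, 6, 8.
End Rule Leftmost: primary stress on the leftmost head = syllable 2.
Secondary stress on 4, 6, 8: go.ˈre:.mi.ˌmu.na:.ˌgu.buk.ˌku:m.da.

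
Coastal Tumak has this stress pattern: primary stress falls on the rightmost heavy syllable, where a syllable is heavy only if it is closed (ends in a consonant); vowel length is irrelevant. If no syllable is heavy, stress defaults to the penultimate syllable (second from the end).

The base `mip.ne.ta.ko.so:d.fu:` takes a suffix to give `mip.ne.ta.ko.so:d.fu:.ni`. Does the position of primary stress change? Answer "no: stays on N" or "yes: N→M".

Base `mip.ne.ta.ko.so:d.fu:` (6 syllables):
  Weights: 1 mip H, 2 ne L, 3 ta L, 4 ko L, 5 so:d H, 6 fu: L.
  Heavy syllables in the domain: 1, 5. The rightmost is syllable 5 (so:d).
  → primary stress on syllable 5.
Suffixed `mip.ne.ta.ko.so:d.fu:.ni` (7 syllables):
  Weights: 1 mip H, 2 ne L, 3 ta L, 4 ko L, 5 so:d H, 6 fu: L, 7 ni L.
  Heavy syllables in the domain: 1, 5. The rightmost is syllable 5 (so:d).
  → primary stress on syllable 5.

no: stays on 5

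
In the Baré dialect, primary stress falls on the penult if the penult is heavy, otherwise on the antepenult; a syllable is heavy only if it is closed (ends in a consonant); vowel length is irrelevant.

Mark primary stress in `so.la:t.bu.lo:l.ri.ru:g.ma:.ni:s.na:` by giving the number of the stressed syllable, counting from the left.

Weights: 7 ma: L, 8 ni:s H, 9 na: L.
The penult (syllable 8, ni:s) is heavy, so it takes stress.
Primary stress: syllable 8 → so.la:t.bu.lo:l.ri.ru:g.ma:.ˈni:s.na:.

8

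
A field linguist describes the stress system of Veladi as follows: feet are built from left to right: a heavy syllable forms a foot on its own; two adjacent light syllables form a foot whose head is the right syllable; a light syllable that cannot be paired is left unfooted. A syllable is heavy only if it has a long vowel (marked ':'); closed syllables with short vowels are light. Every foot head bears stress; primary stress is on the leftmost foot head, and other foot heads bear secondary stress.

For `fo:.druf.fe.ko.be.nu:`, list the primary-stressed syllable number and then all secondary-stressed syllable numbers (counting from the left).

Weights: 1 fo: H, 2 druf L, 3 fe L, 4 ko L, 5 be L, 6 nu: H.
Parse left to right (heavy = foot alone; LL = one foot; stranded L unfooted): (ˈfo:) (druf.ˈfe) (ko.ˈbe) (ˈnu:).
Foot heads: 1, 3, 5, 6.
Primary stress on the leftmost head = syllable 1.
Secondary stress on 3, 5, 6: ˈfo:.druf.ˌfe.ko.ˌbe.ˌnu:.

primary 1, secondary 3, 5, 6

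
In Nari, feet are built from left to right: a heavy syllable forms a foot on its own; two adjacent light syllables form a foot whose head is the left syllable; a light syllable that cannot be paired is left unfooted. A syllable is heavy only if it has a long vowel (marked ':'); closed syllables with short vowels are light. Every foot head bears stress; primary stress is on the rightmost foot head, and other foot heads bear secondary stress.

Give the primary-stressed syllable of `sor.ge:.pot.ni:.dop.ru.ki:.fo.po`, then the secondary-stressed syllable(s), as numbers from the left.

primary 8, secondary 2, 4, 5, 7

Weights: 1 sor L, 2 ge: H, 3 pot L, 4 ni: H, 5 dop L, 6 ru L, 7 ki: H, 8 fo L, 9 po L.
Parse left to right (heavy = foot alone; LL = one foot; stranded L unfooted): sor (ˈge:) pot (ˈni:) (ˈdop.ru) (ˈki:) (ˈfo.po).
Foot heads: 2, 4, 5, 7, 8.
Primary stress on the rightmost head = syllable 8.
Secondary stress on 2, 4, 5, 7: sor.ˌge:.pot.ˌni:.ˌdop.ru.ˌki:.ˈfo.po.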